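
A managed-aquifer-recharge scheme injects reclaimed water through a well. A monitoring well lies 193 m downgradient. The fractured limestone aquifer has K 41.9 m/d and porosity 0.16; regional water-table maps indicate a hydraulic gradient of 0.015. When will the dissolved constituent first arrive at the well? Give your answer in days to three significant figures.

49.1 days

Darcy flux q = K·i = 41.9 × 0.015 = 0.6285 m/d
Average linear velocity = 0.6285 / 0.16 = 3.928 m/d
t = L / v = 193 / 3.928 = 49.13 d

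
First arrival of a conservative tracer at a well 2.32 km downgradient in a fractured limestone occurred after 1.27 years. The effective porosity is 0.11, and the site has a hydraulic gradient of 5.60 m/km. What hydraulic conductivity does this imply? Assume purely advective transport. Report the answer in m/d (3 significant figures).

t = 1.27 years = 463.6 d
L = 2.32 km = 2320 m
v = L / t = 2320 / 463.6 = 5.005 m/d
K = v · n / i = 5.005 × 0.11 / 0.0056 = 98.3 m/d

98.3 m/d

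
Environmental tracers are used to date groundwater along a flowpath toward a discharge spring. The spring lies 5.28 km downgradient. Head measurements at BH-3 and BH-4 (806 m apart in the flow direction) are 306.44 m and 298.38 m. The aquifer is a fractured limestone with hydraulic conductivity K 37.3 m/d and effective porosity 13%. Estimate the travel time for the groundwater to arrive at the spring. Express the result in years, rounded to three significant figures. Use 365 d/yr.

5.04 years

Hydraulic gradient i = (306.44 − 298.38) / 806 = 8.06 / 806 = 0.01000
q = Ki = 37.3 × 0.01000 = 0.3730 m/d
v_s = q/n_e = 0.3730/0.13 = 2.869 m/d
L = 5.28 km = 5280 m
t = L / v = 5280 / 2.869 = 1840 d
   = 1840 / 365 = 5.04 yr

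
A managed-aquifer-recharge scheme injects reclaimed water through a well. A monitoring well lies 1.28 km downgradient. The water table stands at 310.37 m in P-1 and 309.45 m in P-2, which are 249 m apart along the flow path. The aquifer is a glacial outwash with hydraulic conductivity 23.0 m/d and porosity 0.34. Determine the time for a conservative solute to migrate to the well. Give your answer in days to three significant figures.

Hydraulic gradient i = (310.37 − 309.45) / 249 = 0.92 / 249 = 0.003695
Darcy flux q = K·i = 23.0 × 0.003695 = 0.08498 m/d
Seepage velocity v = q / n = 0.08498 / 0.34 = 0.2499 m/d
L = 1.28 km = 1280 m
t = L / v = 1280 / 0.2499 = 5121 d

5120 days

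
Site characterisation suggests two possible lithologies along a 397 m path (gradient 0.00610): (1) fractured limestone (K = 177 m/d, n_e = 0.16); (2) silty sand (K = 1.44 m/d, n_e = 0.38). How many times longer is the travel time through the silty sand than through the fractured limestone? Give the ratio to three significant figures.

292

Unit 1 (fractured limestone): v = 177×0.0061/0.16 = 6.748 m/d, t = 397/6.748 = 58.83 d
Unit 2 (silty sand): v = 1.44×0.0061/0.38 = 0.02312 m/d, t = 397/0.02312 = 17170 d
t(silty sand) / t(fractured limestone) = 17170/58.83 = 292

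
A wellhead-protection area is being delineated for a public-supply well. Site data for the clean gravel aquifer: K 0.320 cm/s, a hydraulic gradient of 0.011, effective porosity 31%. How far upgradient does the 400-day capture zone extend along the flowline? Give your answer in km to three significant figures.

3.92 km

K = 0.320 cm/s × 864 = 276.5 m/d
q = Ki = 276.5 × 0.011 = 3.041 m/d
v_s = q/n_e = 3.041/0.31 = 9.811 m/d
L = v × T = 9.811 × 400 = 3924 m
   = 3.92 km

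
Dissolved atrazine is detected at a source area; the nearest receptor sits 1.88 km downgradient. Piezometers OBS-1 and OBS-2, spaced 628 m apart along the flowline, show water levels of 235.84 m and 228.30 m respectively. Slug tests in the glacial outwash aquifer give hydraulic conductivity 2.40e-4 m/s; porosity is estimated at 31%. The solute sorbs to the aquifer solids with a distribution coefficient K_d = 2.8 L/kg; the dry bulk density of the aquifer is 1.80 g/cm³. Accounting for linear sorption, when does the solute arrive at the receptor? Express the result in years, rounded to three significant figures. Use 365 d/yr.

111 years

Hydraulic gradient i = (235.84 − 228.30) / 628 = 7.54 / 628 = 0.01201
K = 2.40e-4 m/s × 86400 s/d = 20.74 m/d
Darcy flux q = K·i = 20.74 × 0.01201 = 0.2490 m/d
Average linear velocity = 0.2490 / 0.31 = 0.8031 m/d
Retardation R = 1 + ρ_b·K_d/n = 1 + 1.80×2.8/0.31 = 17.26
Contaminant velocity v_c = v/R = 0.8031/17.26 = 0.04654 m/d
L = 1.88 km = 1880 m
t = L/v_c = 1880/0.04654 = 40400 d
   = 40400/365 = 111 yr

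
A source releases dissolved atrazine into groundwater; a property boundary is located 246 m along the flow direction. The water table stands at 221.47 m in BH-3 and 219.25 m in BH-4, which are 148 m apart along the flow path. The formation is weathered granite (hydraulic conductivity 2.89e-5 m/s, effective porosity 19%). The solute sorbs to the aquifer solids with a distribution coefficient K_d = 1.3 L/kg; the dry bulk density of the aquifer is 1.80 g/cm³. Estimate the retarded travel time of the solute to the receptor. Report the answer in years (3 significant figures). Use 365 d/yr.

Hydraulic gradient i = (221.47 − 219.25) / 148 = 2.22 / 148 = 0.01500
K = 2.89e-5 m/s × 86400 s/d = 2.497 m/d
q = Ki = 2.497 × 0.01500 = 0.03745 m/d
Seepage velocity v = q / n = 0.03745 / 0.19 = 0.1971 m/d
Retardation R = 1 + ρ_b·K_d/n = 1 + 1.80×1.3/0.19 = 13.32
Contaminant velocity v_c = v/R = 0.1971/13.32 = 0.01480 m/d
t = L/v_c = 246/0.01480 = 16620 d
   = 16620/365 = 45.5 yr

45.5 years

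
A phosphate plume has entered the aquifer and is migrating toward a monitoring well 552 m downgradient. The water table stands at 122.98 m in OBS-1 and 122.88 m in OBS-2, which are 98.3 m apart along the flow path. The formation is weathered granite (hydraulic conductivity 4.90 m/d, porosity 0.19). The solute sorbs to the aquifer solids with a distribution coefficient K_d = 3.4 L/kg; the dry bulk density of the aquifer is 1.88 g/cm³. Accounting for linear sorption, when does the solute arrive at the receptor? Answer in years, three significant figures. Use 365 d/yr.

Hydraulic gradient i = (122.98 − 122.88) / 98.3 = 0.10 / 98.3 = 0.001017
q = Ki = 4.90 × 0.001017 = 0.004985 m/d
v_s = q/n_e = 0.004985/0.19 = 0.02624 m/d
Retardation R = 1 + ρ_b·K_d/n = 1 + 1.88×3.4/0.19 = 34.64
Contaminant velocity v_c = v/R = 0.02624/34.64 = 7.573e-4 m/d
t = L/v_c = 552/7.573e-4 = 728900 d
   = 728900/365 = 2000 yr

2000 years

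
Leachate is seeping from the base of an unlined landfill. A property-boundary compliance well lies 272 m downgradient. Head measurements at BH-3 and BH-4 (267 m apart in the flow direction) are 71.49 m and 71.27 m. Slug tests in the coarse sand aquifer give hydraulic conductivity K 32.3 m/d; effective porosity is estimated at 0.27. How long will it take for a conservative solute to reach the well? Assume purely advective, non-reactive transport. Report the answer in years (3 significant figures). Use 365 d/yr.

7.56 years

Hydraulic gradient i = (71.49 − 71.27) / 267 = 0.22 / 267 = 8.240e-4
q = Ki = 32.3 × 8.240e-4 = 0.02661 m/d
Seepage velocity v = q / n = 0.02661 / 0.27 = 0.09857 m/d
t = L / v = 272 / 0.09857 = 2759 d
   = 2759 / 365 = 7.56 yr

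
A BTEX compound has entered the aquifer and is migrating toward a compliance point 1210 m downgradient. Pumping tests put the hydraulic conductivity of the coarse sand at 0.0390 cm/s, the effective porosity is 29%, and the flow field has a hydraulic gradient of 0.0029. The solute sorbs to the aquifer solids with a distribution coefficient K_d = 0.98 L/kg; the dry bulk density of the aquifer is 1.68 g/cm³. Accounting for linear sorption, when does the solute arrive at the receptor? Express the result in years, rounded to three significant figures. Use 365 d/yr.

K = 0.0390 cm/s × 864 = 33.70 m/d
Darcy flux q = K·i = 33.70 × 0.0029 = 0.09772 m/d
v_s = q/n_e = 0.09772/0.29 = 0.3370 m/d
Retardation R = 1 + ρ_b·K_d/n = 1 + 1.68×0.98/0.29 = 6.677
Contaminant velocity v_c = v/R = 0.3370/6.677 = 0.05046 m/d
t = L/v_c = 1210/0.05046 = 23980 d
   = 23980/365 = 65.7 yr

65.7 years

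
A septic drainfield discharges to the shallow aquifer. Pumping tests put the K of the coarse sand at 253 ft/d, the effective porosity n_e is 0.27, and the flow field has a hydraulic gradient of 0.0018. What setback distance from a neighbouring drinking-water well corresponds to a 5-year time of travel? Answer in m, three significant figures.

K = 253 ft/d × 0.3048 = 77.11 m/d
Darcy flux q = K·i = 77.11 × 0.0018 = 0.1388 m/d
v_s = q/n_e = 0.1388/0.27 = 0.5141 m/d
T = 5 yr × 365 = 1825 d
L = v × T = 0.5141 × 1825 = 938.2 m

938 m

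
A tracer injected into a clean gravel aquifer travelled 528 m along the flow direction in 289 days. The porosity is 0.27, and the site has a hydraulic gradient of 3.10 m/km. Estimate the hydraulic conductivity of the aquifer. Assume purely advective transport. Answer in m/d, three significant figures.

v = L / t = 528 / 289 = 1.827 m/d
K = v · n / i = 1.827 × 0.27 / 0.0031 = 159 m/d

159 m/d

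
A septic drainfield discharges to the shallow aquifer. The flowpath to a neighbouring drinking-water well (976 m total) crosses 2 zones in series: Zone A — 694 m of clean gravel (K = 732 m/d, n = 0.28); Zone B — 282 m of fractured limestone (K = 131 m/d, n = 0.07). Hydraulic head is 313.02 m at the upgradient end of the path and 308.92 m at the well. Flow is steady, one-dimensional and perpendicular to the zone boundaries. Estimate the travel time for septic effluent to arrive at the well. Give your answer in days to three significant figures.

Total head drop ΔH = 313.02 − 308.92 = 4.10 m
Continuity: the same q passes through each zone, so ΔH = q·Σ(L_j/K_j) — the zones act as resistances in series.
Σ(L/K) = 694/732 + 282/131 = 0.9481 + 2.153 = 3.101 d
q = ΔH / Σ(L/K) = 4.10 / 3.101 = 1.322 m/d (same in every zone)
Zone A: v = q/n = 1.322/0.28 = 4.722 m/d → t_A = 694/4.722 = 147.0 d
Zone B: v = q/n = 1.322/0.07 = 18.89 m/d → t_B = 282/18.89 = 14.93 d
Total t = 147.0 + 14.93 = 161.9 d

162 days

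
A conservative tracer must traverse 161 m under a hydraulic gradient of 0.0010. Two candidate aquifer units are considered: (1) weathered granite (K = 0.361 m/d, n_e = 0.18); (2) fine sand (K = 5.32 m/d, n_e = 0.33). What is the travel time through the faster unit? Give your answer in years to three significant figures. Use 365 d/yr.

Unit 1 (weathered granite): v = 0.361×0.0010/0.18 = 0.002006 m/d, t = 161/0.002006 = 80280 d
Unit 2 (fine sand): v = 5.32×0.0010/0.33 = 0.01612 m/d, t = 161/0.01612 = 9987 d
Faster: 9987 d / 365 = 27.4 yr

27.4 years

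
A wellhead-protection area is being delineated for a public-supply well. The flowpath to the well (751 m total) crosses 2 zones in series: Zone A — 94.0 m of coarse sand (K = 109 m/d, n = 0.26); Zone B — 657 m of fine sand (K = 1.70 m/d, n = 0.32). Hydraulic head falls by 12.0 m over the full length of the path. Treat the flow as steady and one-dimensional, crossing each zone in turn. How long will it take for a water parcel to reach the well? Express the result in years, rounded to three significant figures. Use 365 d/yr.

20.8 years

Steady 1-D flow in series ⇒ the Darcy flux q is identical in every zone and the zone head losses add (resistances L/K in series).
Σ(L/K) = 94.0/109 + 657/1.70 = 0.8624 + 386.5 = 387.3 d
q = ΔH / Σ(L/K) = 12.0 / 387.3 = 0.03098 m/d (same in every zone)
Zone A: v = q/n = 0.03098/0.26 = 0.1192 m/d → t_A = 94.0/0.1192 = 788.9 d
Zone B: v = q/n = 0.03098/0.32 = 0.09682 m/d → t_B = 657/0.09682 = 6786 d
Total t = 788.9 + 6786 = 7575 d
   = 7575 / 365 = 20.8 yr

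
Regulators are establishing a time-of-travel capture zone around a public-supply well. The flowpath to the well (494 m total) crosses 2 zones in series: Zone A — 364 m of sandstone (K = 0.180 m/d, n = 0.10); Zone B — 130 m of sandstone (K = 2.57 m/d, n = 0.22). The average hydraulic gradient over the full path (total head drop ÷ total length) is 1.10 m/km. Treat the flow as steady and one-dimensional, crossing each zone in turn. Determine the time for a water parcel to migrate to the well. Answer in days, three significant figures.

248000 days

For zones in series the flux q is common to all zones; the equivalent conductivity is the harmonic (thickness-weighted) mean, K_eq = L_total / Σ(L_j/K_j).
Σ(L/K) = 364/0.180 + 130/2.57 = 2022 + 50.58 = 2073 d
K_eq = L_total / Σ(L/K) = 494 / 2073 = 0.2383 m/d
q = K_eq · i = 0.2383 × 0.0011 = 2.622e-4 m/d (same in every zone)
Zone A: v = q/n = 2.622e-4/0.10 = 0.002622 m/d → t_A = 364/0.002622 = 138800 d
Zone B: v = q/n = 2.622e-4/0.22 = 0.001192 m/d → t_B = 130/0.001192 = 109100 d
Total t = 138800 + 109100 = 247900 d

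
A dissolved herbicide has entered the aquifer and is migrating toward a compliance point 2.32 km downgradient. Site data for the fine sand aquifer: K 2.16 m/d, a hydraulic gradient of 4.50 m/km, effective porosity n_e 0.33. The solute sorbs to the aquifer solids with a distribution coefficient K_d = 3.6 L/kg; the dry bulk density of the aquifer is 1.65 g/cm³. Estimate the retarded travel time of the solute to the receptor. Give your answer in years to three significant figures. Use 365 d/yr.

q = Ki = 2.16 × 0.0045 = 0.009720 m/d
v_s = q/n_e = 0.009720/0.33 = 0.02945 m/d
Retardation R = 1 + ρ_b·K_d/n = 1 + 1.65×3.6/0.33 = 19.00
Contaminant velocity v_c = v/R = 0.02945/19.00 = 0.001550 m/d
L = 2.32 km = 2320 m
t = L/v_c = 2320/0.001550 = 1.497e6 d
   = 1.497e6/365 = 4100 yr

4100 years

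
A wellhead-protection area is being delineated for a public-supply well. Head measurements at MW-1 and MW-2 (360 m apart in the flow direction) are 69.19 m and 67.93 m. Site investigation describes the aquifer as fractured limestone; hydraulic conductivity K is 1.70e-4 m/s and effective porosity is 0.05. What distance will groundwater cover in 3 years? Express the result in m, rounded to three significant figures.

Hydraulic gradient i = (69.19 − 67.93) / 360 = 1.26 / 360 = 0.003500
K = 1.70e-4 m/s × 86400 s/d = 14.69 m/d
q = Ki = 14.69 × 0.003500 = 0.05141 m/d
Seepage velocity v = q / n = 0.05141 / 0.05 = 1.028 m/d
T = 3 yr × 365 = 1095 d
L = v × T = 1.028 × 1095 = 1126 m

1130 m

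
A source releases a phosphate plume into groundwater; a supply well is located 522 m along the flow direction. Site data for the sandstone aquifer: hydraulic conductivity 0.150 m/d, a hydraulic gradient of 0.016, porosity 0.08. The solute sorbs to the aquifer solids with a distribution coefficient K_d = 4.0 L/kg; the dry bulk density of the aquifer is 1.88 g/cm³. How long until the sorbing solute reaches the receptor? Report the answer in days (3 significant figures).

1.65e6 days

Darcy flux q = K·i = 0.150 × 0.016 = 0.002400 m/d
v = Ki/n = 0.150·0.016/0.08 = 0.03000 m/d
Retardation R = 1 + ρ_b·K_d/n = 1 + 1.88×4.0/0.08 = 95.00
Contaminant velocity v_c = v/R = 0.03000/95.00 = 3.158e-4 m/d
t = L/v_c = 522/3.158e-4 = 1.653e6 d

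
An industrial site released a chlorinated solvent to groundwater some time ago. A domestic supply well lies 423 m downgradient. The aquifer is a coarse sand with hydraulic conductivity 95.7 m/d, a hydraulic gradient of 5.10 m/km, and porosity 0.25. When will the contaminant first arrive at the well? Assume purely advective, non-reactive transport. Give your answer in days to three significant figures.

Darcy flux q = K·i = 95.7 × 0.0051 = 0.4881 m/d
v_s = q/n_e = 0.4881/0.25 = 1.952 m/d
t = L / v = 423 / 1.952 = 216.7 d

217 days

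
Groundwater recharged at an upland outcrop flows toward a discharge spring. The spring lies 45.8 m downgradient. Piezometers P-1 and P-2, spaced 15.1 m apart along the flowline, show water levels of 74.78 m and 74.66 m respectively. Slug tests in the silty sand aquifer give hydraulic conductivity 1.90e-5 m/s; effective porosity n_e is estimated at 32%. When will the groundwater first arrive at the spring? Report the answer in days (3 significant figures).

Hydraulic gradient i = (74.78 − 74.66) / 15.1 = 0.12 / 15.1 = 0.007947
K = 1.90e-5 m/s × 86400 s/d = 1.642 m/d
Darcy flux q = K·i = 1.642 × 0.007947 = 0.01305 m/d
Seepage velocity v = q / n = 0.01305 / 0.32 = 0.04077 m/d
t = L / v = 45.8 / 0.04077 = 1123 d

1120 days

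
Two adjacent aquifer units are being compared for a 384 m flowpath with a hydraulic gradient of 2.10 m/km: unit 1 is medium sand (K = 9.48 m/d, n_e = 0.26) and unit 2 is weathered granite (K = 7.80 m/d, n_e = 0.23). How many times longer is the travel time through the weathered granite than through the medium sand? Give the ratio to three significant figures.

1.08

Unit 1 (medium sand): v = 9.48×0.0021/0.26 = 0.07657 m/d, t = 384/0.07657 = 5015 d
Unit 2 (weathered granite): v = 7.80×0.0021/0.23 = 0.07122 m/d, t = 384/0.07122 = 5392 d
t(weathered granite) / t(medium sand) = 5392/5015 = 1.08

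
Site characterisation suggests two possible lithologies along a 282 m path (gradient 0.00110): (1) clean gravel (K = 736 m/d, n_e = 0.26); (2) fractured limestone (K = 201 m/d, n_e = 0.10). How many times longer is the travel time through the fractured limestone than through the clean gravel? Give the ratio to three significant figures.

1.41

Unit 1 (clean gravel): v = 736×0.0011/0.26 = 3.114 m/d, t = 282/3.114 = 90.56 d
Unit 2 (fractured limestone): v = 201×0.0011/0.10 = 2.211 m/d, t = 282/2.211 = 127.5 d
t(fractured limestone) / t(clean gravel) = 127.5/90.56 = 1.41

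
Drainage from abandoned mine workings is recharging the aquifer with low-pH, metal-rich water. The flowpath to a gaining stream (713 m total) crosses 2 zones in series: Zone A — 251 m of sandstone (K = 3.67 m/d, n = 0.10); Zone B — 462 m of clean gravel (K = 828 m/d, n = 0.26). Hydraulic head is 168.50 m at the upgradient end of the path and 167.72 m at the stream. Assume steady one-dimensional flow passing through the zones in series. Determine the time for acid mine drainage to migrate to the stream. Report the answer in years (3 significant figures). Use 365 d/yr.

35.2 years

Total head drop ΔH = 168.50 − 167.72 = 0.78 m
Continuity: the same q passes through each zone, so ΔH = q·Σ(L_j/K_j) — the zones act as resistances in series.
Σ(L/K) = 251/3.67 + 462/828 = 68.39 + 0.5580 = 68.95 d
q = ΔH / Σ(L/K) = 0.78 / 68.95 = 0.01131 m/d (same in every zone)
Zone A: v = q/n = 0.01131/0.10 = 0.1131 m/d → t_A = 251/0.1131 = 2219 d
Zone B: v = q/n = 0.01131/0.26 = 0.04351 m/d → t_B = 462/0.04351 = 10620 d
Total t = 2219 + 10620 = 12840 d
   = 12840 / 365 = 35.2 yr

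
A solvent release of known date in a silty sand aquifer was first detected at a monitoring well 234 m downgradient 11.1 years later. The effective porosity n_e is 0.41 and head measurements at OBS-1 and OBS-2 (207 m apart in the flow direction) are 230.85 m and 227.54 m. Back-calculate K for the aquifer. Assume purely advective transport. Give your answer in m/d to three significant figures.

1.48 m/d

Hydraulic gradient i = (230.85 − 227.54) / 207 = 3.31 / 207 = 0.01599
t = 11.1 years = 4052 d
v = L / t = 234 / 4052 = 0.05776 m/d
K = v · n / i = 0.05776 × 0.41 / 0.01599 = 1.48 m/d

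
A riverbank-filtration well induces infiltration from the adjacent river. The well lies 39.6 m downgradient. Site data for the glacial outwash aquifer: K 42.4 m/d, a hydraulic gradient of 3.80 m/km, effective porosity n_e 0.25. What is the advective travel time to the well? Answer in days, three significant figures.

61.4 days

Darcy flux q = K·i = 42.4 × 0.0038 = 0.1611 m/d
v = Ki/n = 42.4·0.0038/0.25 = 0.6445 m/d
t = L / v = 39.6 / 0.6445 = 61.44 d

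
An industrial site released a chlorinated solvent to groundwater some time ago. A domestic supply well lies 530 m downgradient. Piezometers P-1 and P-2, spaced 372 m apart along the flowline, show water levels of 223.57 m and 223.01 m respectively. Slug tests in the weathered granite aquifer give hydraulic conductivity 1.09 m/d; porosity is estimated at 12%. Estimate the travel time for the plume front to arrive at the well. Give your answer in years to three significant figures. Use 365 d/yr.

Hydraulic gradient i = (223.57 − 223.01) / 372 = 0.56 / 372 = 0.001505
Darcy flux q = K·i = 1.09 × 0.001505 = 0.001641 m/d
Average linear velocity = 0.001641 / 0.12 = 0.01367 m/d
t = L / v = 530 / 0.01367 = 38760 d
   = 38760 / 365 = 106 yr

106 years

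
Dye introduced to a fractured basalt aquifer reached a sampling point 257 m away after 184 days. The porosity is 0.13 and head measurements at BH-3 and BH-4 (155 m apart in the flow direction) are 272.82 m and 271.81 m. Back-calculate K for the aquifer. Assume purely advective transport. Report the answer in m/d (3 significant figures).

Hydraulic gradient i = (272.82 − 271.81) / 155 = 1.01 / 155 = 0.006516
v = L / t = 257 / 184 = 1.397 m/d
K = v · n / i = 1.397 × 0.13 / 0.006516 = 27.9 m/d

27.9 m/d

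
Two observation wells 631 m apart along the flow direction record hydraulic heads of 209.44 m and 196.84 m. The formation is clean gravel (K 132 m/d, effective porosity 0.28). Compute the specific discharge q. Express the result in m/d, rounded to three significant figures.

2.64 m/d

Hydraulic gradient i = (209.44 − 196.84) / 631 = 12.60 / 631 = 0.01997
Darcy flux q = K·i = 132 × 0.01997 = 2.636 m/d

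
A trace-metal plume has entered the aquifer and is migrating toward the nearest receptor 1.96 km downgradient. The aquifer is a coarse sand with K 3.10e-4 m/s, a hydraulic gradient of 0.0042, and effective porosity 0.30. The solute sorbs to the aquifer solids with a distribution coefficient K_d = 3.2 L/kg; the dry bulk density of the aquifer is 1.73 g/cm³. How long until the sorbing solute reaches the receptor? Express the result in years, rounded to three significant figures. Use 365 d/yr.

279 years

K = 3.10e-4 m/s × 86400 s/d = 26.78 m/d
Darcy flux q = K·i = 26.78 × 0.0042 = 0.1125 m/d
Seepage velocity v = q / n = 0.1125 / 0.30 = 0.3750 m/d
Retardation R = 1 + ρ_b·K_d/n = 1 + 1.73×3.2/0.30 = 19.45
Contaminant velocity v_c = v/R = 0.3750/19.45 = 0.01928 m/d
L = 1.96 km = 1960 m
t = L/v_c = 1960/0.01928 = 101700 d
   = 101700/365 = 279 yr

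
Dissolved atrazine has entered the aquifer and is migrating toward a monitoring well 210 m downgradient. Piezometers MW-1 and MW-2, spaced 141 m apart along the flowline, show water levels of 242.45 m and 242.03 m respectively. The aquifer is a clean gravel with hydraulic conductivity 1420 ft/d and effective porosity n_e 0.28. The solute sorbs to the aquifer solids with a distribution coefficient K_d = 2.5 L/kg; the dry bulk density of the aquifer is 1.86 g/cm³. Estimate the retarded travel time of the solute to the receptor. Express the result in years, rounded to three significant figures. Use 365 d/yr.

Hydraulic gradient i = (242.45 − 242.03) / 141 = 0.42 / 141 = 0.002979
K = 1420 ft/d × 0.3048 = 432.8 m/d
Specific discharge q = 432.8 × 0.002979 = 1.289 m/d
Seepage velocity v = q / n = 1.289 / 0.28 = 4.604 m/d
Retardation R = 1 + ρ_b·K_d/n = 1 + 1.86×2.5/0.28 = 17.61
Contaminant velocity v_c = v/R = 4.604/17.61 = 0.2615 m/d
t = L/v_c = 210/0.2615 = 803.0 d
   = 803.0/365 = 2.20 yr

2.20 years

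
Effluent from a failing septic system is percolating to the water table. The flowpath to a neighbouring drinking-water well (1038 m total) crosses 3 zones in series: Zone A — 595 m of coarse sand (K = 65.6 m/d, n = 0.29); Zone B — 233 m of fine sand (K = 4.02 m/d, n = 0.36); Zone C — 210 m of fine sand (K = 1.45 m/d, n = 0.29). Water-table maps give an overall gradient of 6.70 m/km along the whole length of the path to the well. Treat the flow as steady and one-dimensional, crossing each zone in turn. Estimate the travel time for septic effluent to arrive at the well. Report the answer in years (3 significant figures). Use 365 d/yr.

26.5 years

Continuity: the same q passes through each zone, so ΔH = q·Σ(L_j/K_j) — the zones act as resistances in series.
Σ(L/K) = 595/65.6 + 233/4.02 + 210/1.45 = 9.070 + 57.96 + 144.8 = 211.9 d
K_eq = L_total / Σ(L/K) = 1038 / 211.9 = 4.900 m/d
q = K_eq · i = 4.900 × 0.0067 = 0.03283 m/d (same in every zone)
Zone A: v = q/n = 0.03283/0.29 = 0.1132 m/d → t_A = 595/0.1132 = 5256 d
Zone B: v = q/n = 0.03283/0.36 = 0.09119 m/d → t_B = 233/0.09119 = 2555 d
Zone C: v = q/n = 0.03283/0.29 = 0.1132 m/d → t_C = 210/0.1132 = 1855 d
Total t = 5256 + 2555 + 1855 = 9667 d
   = 9667 / 365 = 26.5 yr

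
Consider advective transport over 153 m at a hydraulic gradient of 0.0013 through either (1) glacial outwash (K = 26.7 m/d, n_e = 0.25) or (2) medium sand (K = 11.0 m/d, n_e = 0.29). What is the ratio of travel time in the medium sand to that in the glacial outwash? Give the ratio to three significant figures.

Unit 1 (glacial outwash): v = 26.7×0.0013/0.25 = 0.1388 m/d, t = 153/0.1388 = 1102 d
Unit 2 (medium sand): v = 11.0×0.0013/0.29 = 0.04931 m/d, t = 153/0.04931 = 3103 d
t(medium sand) / t(glacial outwash) = 3103/1102 = 2.82

2.82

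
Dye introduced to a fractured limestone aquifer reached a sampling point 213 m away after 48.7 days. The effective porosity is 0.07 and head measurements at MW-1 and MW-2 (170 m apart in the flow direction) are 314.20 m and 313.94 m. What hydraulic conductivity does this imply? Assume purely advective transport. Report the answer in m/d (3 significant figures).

Hydraulic gradient i = (314.20 − 313.94) / 170 = 0.26 / 170 = 0.001529
v = L / t = 213 / 48.7 = 4.374 m/d
K = v · n / i = 4.374 × 0.07 / 0.001529 = 200 m/d

200 m/d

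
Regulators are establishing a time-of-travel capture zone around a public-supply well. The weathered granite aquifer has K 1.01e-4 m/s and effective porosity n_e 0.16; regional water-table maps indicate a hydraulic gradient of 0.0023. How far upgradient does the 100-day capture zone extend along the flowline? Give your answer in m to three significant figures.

12.5 m

K = 1.01e-4 m/s × 86400 s/d = 8.726 m/d
Specific discharge q = 8.726 × 0.0023 = 0.02007 m/d
Seepage velocity v = q / n = 0.02007 / 0.16 = 0.1254 m/d
L = v × T = 0.1254 × 100 = 12.54 m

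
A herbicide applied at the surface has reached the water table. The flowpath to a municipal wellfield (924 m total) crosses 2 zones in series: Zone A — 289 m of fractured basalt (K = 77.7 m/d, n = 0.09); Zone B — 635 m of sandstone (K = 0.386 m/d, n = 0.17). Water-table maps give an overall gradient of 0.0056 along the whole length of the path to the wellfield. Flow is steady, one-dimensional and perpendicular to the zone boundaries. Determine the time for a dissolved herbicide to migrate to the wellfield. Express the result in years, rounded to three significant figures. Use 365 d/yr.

Continuity: the same q passes through each zone, so ΔH = q·Σ(L_j/K_j) — the zones act as resistances in series.
Σ(L/K) = 289/77.7 + 635/0.386 = 3.719 + 1645 = 1649 d
K_eq = L_total / Σ(L/K) = 924 / 1649 = 0.5604 m/d
q = K_eq · i = 0.5604 × 0.0056 = 0.003138 m/d (same in every zone)
Zone A: v = q/n = 0.003138/0.09 = 0.03487 m/d → t_A = 289/0.03487 = 8288 d
Zone B: v = q/n = 0.003138/0.17 = 0.01846 m/d → t_B = 635/0.01846 = 34400 d
Total t = 8288 + 34400 = 42690 d
   = 42690 / 365 = 117 yr

117 years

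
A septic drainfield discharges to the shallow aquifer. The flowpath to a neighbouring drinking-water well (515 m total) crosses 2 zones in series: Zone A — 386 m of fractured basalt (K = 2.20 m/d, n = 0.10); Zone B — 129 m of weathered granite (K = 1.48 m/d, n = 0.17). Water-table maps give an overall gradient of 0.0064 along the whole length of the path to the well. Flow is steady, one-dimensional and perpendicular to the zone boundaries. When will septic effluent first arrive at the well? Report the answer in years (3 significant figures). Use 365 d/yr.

13.2 years

Continuity: the same q passes through each zone, so ΔH = q·Σ(L_j/K_j) — the zones act as resistances in series.
Σ(L/K) = 386/2.20 + 129/1.48 = 175.5 + 87.16 = 262.6 d
K_eq = L_total / Σ(L/K) = 515 / 262.6 = 1.961 m/d
q = K_eq · i = 1.961 × 0.0064 = 0.01255 m/d (same in every zone)
Zone A: v = q/n = 0.01255/0.10 = 0.1255 m/d → t_A = 386/0.1255 = 3076 d
Zone B: v = q/n = 0.01255/0.17 = 0.07383 m/d → t_B = 129/0.07383 = 1747 d
Total t = 3076 + 1747 = 4823 d
   = 4823 / 365 = 13.2 yr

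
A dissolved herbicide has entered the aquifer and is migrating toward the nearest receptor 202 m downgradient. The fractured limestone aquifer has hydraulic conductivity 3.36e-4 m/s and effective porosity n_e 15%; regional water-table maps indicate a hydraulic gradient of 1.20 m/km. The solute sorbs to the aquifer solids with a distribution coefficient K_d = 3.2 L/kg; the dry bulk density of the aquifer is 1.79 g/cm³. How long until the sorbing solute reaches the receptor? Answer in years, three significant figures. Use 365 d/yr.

K = 3.36e-4 m/s × 86400 s/d = 29.03 m/d
Darcy flux q = K·i = 29.03 × 0.0012 = 0.03484 m/d
v_s = q/n_e = 0.03484/0.15 = 0.2322 m/d
Retardation R = 1 + ρ_b·K_d/n = 1 + 1.79×3.2/0.15 = 39.19
Contaminant velocity v_c = v/R = 0.2322/39.19 = 0.005927 m/d
t = L/v_c = 202/0.005927 = 34080 d
   = 34080/365 = 93.4 yr

93.4 years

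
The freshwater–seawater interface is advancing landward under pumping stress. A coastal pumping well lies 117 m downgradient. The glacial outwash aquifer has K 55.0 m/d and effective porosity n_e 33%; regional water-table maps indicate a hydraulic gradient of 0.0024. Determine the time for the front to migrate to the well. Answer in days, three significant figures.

293 days

Specific discharge q = 55.0 × 0.0024 = 0.1320 m/d
Seepage velocity v = q / n = 0.1320 / 0.33 = 0.4000 m/d
t = L / v = 117 / 0.4000 = 292.5 d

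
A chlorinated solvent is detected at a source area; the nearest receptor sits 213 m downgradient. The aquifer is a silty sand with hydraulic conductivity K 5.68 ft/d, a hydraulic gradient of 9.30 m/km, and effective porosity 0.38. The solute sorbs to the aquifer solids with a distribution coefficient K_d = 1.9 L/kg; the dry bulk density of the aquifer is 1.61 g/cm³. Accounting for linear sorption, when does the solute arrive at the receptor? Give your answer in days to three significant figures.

K = 5.68 ft/d × 0.3048 = 1.731 m/d
Darcy flux q = K·i = 1.731 × 0.0093 = 0.01610 m/d
v_s = q/n_e = 0.01610/0.38 = 0.04237 m/d
Retardation R = 1 + ρ_b·K_d/n = 1 + 1.61×1.9/0.38 = 9.050
Contaminant velocity v_c = v/R = 0.04237/9.050 = 0.004682 m/d
t = L/v_c = 213/0.004682 = 45500 d

45500 days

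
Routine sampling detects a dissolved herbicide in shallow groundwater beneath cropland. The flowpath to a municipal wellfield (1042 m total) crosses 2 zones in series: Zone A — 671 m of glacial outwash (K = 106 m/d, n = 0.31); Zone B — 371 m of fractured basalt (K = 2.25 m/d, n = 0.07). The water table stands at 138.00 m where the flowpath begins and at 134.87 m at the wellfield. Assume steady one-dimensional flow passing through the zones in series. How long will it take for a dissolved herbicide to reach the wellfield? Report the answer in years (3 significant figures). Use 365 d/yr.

35.1 years

Total head drop ΔH = 138.00 − 134.87 = 3.13 m
Steady 1-D flow in series ⇒ the Darcy flux q is identical in every zone and the zone head losses add (resistances L/K in series).
Σ(L/K) = 671/106 + 371/2.25 = 6.330 + 164.9 = 171.2 d
q = ΔH / Σ(L/K) = 3.13 / 171.2 = 0.01828 m/d (same in every zone)
Zone A: v = q/n = 0.01828/0.31 = 0.05897 m/d → t_A = 671/0.05897 = 11380 d
Zone B: v = q/n = 0.01828/0.07 = 0.2612 m/d → t_B = 371/0.2612 = 1421 d
Total t = 11380 + 1421 = 12800 d
   = 12800 / 365 = 35.1 yr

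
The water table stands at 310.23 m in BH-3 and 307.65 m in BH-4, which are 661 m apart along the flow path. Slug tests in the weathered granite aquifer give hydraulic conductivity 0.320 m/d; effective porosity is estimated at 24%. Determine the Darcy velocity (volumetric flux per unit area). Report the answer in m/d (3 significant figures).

0.00125 m/d

Hydraulic gradient i = (310.23 − 307.65) / 661 = 2.58 / 661 = 0.003903
Darcy flux q = K·i = 0.320 × 0.003903 = 0.001249 m/d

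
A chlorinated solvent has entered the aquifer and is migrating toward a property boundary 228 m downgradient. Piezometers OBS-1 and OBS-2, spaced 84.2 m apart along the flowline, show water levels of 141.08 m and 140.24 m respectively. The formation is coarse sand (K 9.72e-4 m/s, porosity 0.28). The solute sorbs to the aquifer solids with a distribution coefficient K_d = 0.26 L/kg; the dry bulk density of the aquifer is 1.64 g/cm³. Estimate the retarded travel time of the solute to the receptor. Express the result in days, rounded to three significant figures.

Hydraulic gradient i = (141.08 − 140.24) / 84.2 = 0.84 / 84.2 = 0.009976
K = 9.72e-4 m/s × 86400 s/d = 83.98 m/d
Darcy flux q = K·i = 83.98 × 0.009976 = 0.8378 m/d
v_s = q/n_e = 0.8378/0.28 = 2.992 m/d
Retardation R = 1 + ρ_b·K_d/n = 1 + 1.64×0.26/0.28 = 2.523
Contaminant velocity v_c = v/R = 2.992/2.523 = 1.186 m/d
t = L/v_c = 228/1.186 = 192.2 d

192 days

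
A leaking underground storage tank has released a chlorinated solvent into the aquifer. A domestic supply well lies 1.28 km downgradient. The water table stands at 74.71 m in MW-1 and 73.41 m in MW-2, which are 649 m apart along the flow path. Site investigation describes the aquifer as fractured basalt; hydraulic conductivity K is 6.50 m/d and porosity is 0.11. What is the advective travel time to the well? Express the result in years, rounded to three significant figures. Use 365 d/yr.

29.6 years

Hydraulic gradient i = (74.71 − 73.41) / 649 = 1.30 / 649 = 0.002003
q = Ki = 6.50 × 0.002003 = 0.01302 m/d
Seepage velocity v = q / n = 0.01302 / 0.11 = 0.1184 m/d
L = 1.28 km = 1280 m
t = L / v = 1280 / 0.1184 = 10810 d
   = 10810 / 365 = 29.6 yr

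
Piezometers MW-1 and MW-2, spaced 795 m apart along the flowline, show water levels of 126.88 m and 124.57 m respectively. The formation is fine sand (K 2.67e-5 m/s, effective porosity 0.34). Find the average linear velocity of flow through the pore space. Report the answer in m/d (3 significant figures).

Hydraulic gradient i = (126.88 − 124.57) / 795 = 2.31 / 795 = 0.002906
K = 2.67e-5 m/s × 86400 s/d = 2.307 m/d
Darcy flux q = K·i = 2.307 × 0.002906 = 0.006703 m/d
v_s = q/n_e = 0.006703/0.34 = 0.01971 m/d

0.0197 m/d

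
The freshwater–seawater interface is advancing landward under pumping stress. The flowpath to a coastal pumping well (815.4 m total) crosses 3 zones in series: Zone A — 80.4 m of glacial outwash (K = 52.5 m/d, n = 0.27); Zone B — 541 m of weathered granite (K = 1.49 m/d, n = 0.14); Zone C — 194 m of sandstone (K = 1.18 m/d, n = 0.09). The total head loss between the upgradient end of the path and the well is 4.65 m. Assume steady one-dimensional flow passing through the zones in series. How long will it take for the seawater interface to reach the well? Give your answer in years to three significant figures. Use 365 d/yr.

35.8 years

Steady 1-D flow in series ⇒ the Darcy flux q is identical in every zone and the zone head losses add (resistances L/K in series).
Σ(L/K) = 80.4/52.5 + 541/1.49 + 194/1.18 = 1.531 + 363.1 + 164.4 = 529.0 d
q = ΔH / Σ(L/K) = 4.65 / 529.0 = 0.008790 m/d (same in every zone)
Zone A: v = q/n = 0.008790/0.27 = 0.03255 m/d → t_A = 80.4/0.03255 = 2470 d
Zone B: v = q/n = 0.008790/0.14 = 0.06278 m/d → t_B = 541/0.06278 = 8617 d
Zone C: v = q/n = 0.008790/0.09 = 0.09766 m/d → t_C = 194/0.09766 = 1986 d
Total t = 2470 + 8617 + 1986 = 13070 d
   = 13070 / 365 = 35.8 yr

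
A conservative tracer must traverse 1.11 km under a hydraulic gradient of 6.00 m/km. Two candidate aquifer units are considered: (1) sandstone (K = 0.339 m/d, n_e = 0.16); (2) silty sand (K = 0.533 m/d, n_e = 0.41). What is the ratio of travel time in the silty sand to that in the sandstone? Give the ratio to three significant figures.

1.63

Unit 1 (sandstone): v = 0.339×0.0060/0.16 = 0.01271 m/d, t = 1110/0.01271 = 87320 d
Unit 2 (silty sand): v = 0.533×0.0060/0.41 = 0.007800 m/d, t = 1110/0.007800 = 142300 d
t(silty sand) / t(sandstone) = 142300/87320 = 1.63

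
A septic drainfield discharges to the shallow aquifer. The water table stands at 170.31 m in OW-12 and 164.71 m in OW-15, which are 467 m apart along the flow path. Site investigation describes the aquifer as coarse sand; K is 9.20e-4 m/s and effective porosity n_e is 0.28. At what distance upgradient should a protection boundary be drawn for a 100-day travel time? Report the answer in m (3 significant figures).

Hydraulic gradient i = (170.31 − 164.71) / 467 = 5.60 / 467 = 0.01199
K = 9.20e-4 m/s × 86400 s/d = 79.49 m/d
Darcy flux q = K·i = 79.49 × 0.01199 = 0.9532 m/d
v = Ki/n = 79.49·0.01199/0.28 = 3.404 m/d
L = v × T = 3.404 × 100 = 340.4 m

340 m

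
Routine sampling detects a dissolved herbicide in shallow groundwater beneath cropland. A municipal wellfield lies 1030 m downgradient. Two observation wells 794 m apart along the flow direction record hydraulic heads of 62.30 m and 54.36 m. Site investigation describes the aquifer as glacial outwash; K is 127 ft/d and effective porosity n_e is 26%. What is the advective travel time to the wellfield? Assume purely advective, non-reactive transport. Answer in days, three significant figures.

Hydraulic gradient i = (62.30 − 54.36) / 794 = 7.94 / 794 = 0.01000
K = 127 ft/d × 0.3048 = 38.71 m/d
q = Ki = 38.71 × 0.01000 = 0.3871 m/d
Average linear velocity = 0.3871 / 0.26 = 1.489 m/d
t = L / v = 1030 / 1.489 = 691.8 d

692 days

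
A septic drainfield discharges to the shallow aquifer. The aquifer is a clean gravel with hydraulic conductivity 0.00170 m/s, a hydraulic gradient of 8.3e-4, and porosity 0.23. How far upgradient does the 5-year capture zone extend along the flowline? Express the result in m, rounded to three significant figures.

967 m

K = 0.00170 m/s × 86400 s/d = 146.9 m/d
Specific discharge q = 146.9 × 8.3e-4 = 0.1219 m/d
Average linear velocity = 0.1219 / 0.23 = 0.5300 m/d
T = 5 yr × 365 = 1825 d
L = v × T = 0.5300 × 1825 = 967.3 m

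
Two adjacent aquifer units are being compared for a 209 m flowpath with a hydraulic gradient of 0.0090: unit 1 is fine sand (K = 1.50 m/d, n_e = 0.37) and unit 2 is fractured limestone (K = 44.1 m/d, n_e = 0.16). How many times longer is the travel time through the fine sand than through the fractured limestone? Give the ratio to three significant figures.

68.0

Unit 1 (fine sand): v = 1.50×0.0090/0.37 = 0.03649 m/d, t = 209/0.03649 = 5728 d
Unit 2 (fractured limestone): v = 44.1×0.0090/0.16 = 2.481 m/d, t = 209/2.481 = 84.25 d
t(fine sand) / t(fractured limestone) = 5728/84.25 = 68.0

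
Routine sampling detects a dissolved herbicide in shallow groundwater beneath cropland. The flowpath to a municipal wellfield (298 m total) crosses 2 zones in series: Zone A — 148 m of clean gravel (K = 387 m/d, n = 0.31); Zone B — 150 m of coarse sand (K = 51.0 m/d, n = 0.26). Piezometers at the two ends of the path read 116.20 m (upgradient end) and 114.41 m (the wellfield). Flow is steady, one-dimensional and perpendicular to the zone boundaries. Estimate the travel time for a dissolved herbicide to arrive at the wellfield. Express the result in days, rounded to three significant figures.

Total head drop ΔH = 116.20 − 114.41 = 1.79 m
Steady 1-D flow in series ⇒ the Darcy flux q is identical in every zone and the zone head losses add (resistances L/K in series).
Σ(L/K) = 148/387 + 150/51.0 = 0.3824 + 2.941 = 3.324 d
q = ΔH / Σ(L/K) = 1.79 / 3.324 = 0.5386 m/d (same in every zone)
Zone A: v = q/n = 0.5386/0.31 = 1.737 m/d → t_A = 148/1.737 = 85.19 d
Zone B: v = q/n = 0.5386/0.26 = 2.071 m/d → t_B = 150/2.071 = 72.41 d
Total t = 85.19 + 72.41 = 157.6 d

158 days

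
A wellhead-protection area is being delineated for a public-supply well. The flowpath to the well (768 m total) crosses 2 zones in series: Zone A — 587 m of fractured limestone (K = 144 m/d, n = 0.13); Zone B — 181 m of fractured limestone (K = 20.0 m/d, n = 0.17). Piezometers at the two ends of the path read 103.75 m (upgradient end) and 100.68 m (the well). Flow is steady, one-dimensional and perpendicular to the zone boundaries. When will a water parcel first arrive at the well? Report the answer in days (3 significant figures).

458 days

Total head drop ΔH = 103.75 − 100.68 = 3.07 m
Steady 1-D flow in series ⇒ the Darcy flux q is identical in every zone and the zone head losses add (resistances L/K in series).
Σ(L/K) = 587/144 + 181/20.0 = 4.076 + 9.050 = 13.13 d
q = ΔH / Σ(L/K) = 3.07 / 13.13 = 0.2339 m/d (same in every zone)
Zone A: v = q/n = 0.2339/0.13 = 1.799 m/d → t_A = 587/1.799 = 326.3 d
Zone B: v = q/n = 0.2339/0.17 = 1.376 m/d → t_B = 181/1.376 = 131.6 d
Total t = 326.3 + 131.6 = 457.8 d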